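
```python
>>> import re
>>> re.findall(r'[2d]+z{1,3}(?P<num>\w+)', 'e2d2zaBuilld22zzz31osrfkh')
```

['aBuilld22zzz31osrfkh']

Pattern: one or more of one of [2d]; then 1 to 3 of a literal 'z'; then one or more of a word character (captured as 'num').
Matches: at [1:25] match '2d2zaBuilld22zzz31osrfkh', group 1 = 'aBuilld22zzz31osrfkh'.
With a single group, `findall` returns only what that group captured — 1 item.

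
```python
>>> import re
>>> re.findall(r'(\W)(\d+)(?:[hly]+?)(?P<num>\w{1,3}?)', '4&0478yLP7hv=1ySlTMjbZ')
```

[('&', '0478', 'L'), ('=', '1', 'S')]

Multiple groups make `findall` return tuples — one 3-tuple for each match.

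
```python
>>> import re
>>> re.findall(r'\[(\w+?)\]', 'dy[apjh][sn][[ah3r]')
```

['apjh', 'sn', 'ah3r']

One capturing group, so `findall` returns just the captured substring from each match — 3 in all.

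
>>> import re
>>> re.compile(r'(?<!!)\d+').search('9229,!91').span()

(0, 4)

The negative lookahead/lookbehind blocks any match where the forbidden context is present.
The match spans [0:4] → '9229'.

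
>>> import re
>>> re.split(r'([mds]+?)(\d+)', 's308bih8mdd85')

This matches one or more of one of [mds] (lazy) (captured); then one or more of a digit (captured).
Matches to split on: at [0:4] → 's308'; at [8:13] → 'mdd85'.
The group in the pattern means `split` returns the separators' captures alongside the pieces.

['', 's', '308', 'bih8', 'mdd', '85', '']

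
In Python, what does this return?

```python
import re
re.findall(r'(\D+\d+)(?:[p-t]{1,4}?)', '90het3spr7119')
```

['het3']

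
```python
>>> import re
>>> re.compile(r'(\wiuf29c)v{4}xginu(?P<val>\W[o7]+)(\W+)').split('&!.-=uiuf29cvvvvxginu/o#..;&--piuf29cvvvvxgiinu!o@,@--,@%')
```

['&!.-=', 'uiuf29c', '/o', '#..;&--', 'piuf29cvvvvxgiinu!o@,@--,@%']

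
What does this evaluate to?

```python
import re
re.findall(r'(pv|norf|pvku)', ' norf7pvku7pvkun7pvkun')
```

The regex engine tests alternatives in the order written; an earlier branch that matches wins even if a later one would match more.
Scanning left to right: at [1:5] match 'norf', group 1 = 'norf'; at [6:8] match 'pv', group 1 = 'pv'; at [11:13] match 'pv', group 1 = 'pv'; at [17:19] match 'pv', group 1 = 'pv'.
One capturing group, so `findall` returns just the captured substring from each match — 4 in all.

['norf', 'pv', 'pv', 'pv']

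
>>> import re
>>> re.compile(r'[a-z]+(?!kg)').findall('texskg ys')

['texskg', 'ys']

`(?!…)`/`(?<!…)` only lets a position through if the neighbouring text does NOT match; no characters are consumed.
Matches: at [0:6] → 'texskg'; at [7:9] → 'ys'.
Since nothing is captured, `findall` lists the 2 matched substrings directly.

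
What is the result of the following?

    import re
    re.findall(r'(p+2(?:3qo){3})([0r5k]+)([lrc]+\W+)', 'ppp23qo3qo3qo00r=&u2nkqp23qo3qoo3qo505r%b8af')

[('ppp23qo3qo3qo', '00', 'r=&')]

The pattern matches one or more of the literal 'p', then the literal '2', then the literal '3qo' repeated 3 times (captured); then one or more of one of [0r5k] (captured); then one or more of one of [lrc], then one or more of a non-word character (captured).
Walking the string: at [0:18] match 'ppp23qo3qo3qo00r=&', groups = ('ppp23qo3qo3qo', '00', 'r=&').
`findall` packs the 3 group values into a tuple for every match.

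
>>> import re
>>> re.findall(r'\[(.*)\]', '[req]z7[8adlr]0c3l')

['req]z7[8adlr']

With a single group, `findall` returns only what that group captured — 1 item.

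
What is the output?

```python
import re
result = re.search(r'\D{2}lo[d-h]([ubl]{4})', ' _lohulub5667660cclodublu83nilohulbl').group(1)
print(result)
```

The match spans [0:9] → ' _lohulub'.
Captured: group 1 = 'ulub'.

ulub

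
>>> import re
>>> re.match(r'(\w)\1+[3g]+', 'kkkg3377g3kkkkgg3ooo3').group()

'kkkg33'

`re.match` won't scan ahead — the pattern has to work from the very first character.
The match spans [0:6] → 'kkkg33'.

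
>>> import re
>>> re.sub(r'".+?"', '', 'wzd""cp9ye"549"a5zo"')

'wzd549'

A non-greedy quantifier consumes as few characters as it can — just enough that the remainder of the pattern still matches from where it stops; whatever follows it matches normally.
Each match is replaced by ''.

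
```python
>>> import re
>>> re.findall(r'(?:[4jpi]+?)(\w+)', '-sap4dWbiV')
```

['4dWbiV']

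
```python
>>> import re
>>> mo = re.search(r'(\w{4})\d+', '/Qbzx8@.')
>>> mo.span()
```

(1, 6)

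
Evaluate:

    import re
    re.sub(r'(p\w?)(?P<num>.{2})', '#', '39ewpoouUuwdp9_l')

The pattern matches a literal 'p', then optionally a word character (captured); then exactly 2 of any character (captured as 'num').
Matches: at [4:8] → 'poou'; at [12:16] → 'p9_l'.
`sub` substitutes '#' at each match site.

'39ew#Uuwd#'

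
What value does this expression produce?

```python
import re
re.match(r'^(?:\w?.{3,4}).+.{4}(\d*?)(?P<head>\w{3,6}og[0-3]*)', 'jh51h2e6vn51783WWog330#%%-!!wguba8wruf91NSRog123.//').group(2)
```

The match spans [0:48] → 'jh51h2e6vn51783WWog330#%%-!!wguba8wruf91NSRog123'.
Captured: group 1 = '', group 2 = 'NSRog123'.

'NSRog123'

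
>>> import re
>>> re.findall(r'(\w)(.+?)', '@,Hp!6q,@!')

With the lazy modifier that quantifier settles for the fewest repetitions that let the rest of the pattern succeed (the atoms after it are unaffected and can still be greedy).
With 2 capturing groups, `findall` returns a 2-tuple per match.

[('H', 'p'), ('6', 'q')]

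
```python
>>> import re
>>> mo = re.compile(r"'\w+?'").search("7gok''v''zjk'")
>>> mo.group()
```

"'v'"

The match spans [5:8] → "'v'".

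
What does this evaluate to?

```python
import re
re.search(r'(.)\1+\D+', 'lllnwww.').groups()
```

The backreference `\1` re-matches whatever the first group consumed, character for character.
`re.search` tries every starting position until one works.
The match spans [0:8] → 'lllnwww.'.
Captured: group 1 = 'l'.

('l',)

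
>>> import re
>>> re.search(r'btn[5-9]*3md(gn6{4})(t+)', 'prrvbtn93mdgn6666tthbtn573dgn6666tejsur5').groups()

This matches the literal 'btn', then zero or more of a character in [5-9], then the literal '3md'; then the literal 'gn', then exactly 4 of the literal '6' (captured); then one or more of a literal 't' (captured).
`re.search` scans for the first position where the pattern succeeds.
The match spans [4:19] → 'btn93mdgn6666tt'.
Captured: group 1 = 'gn6666', group 2 = 'tt'.

('gn6666', 'tt')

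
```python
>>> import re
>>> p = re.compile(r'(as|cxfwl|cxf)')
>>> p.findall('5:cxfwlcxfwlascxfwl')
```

Alternation tries branches left to right and keeps the first one that lets the overall match succeed at that position.
Matches: at [2:7] match 'cxfwl', group 1 = 'cxfwl'; at [7:12] match 'cxfwl', group 1 = 'cxfwl'; at [12:14] match 'as', group 1 = 'as'; at [14:19] match 'cxfwl', group 1 = 'cxfwl'.
With a single group, `findall` returns only what that group captured — 4 items.

['cxfwl', 'cxfwl', 'as', 'cxfwl']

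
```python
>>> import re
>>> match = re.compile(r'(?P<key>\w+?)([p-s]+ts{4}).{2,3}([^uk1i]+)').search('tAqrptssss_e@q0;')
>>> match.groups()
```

('tA', 'qrptssss', 'q0;')

The match spans [0:16] → 'tAqrptssss_e@q0;'.
Captured: group 1 = 'tA', group 2 = 'qrptssss', group 3 = 'q0;'.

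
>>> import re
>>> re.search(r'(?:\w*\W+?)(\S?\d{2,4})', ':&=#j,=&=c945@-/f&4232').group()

The match spans [4:13] → 'j,=&=c945'.

'j,=&=c945'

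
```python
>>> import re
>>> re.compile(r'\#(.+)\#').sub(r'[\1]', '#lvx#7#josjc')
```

'[lvx#7]josjc'

Matches: at [0:7] → '#lvx#7#'.
`\1` in the replacement pulls in group 1's text for each match.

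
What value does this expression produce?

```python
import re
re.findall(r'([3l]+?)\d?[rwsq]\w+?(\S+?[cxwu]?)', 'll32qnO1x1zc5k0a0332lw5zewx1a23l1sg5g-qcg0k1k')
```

[('ll3', 'O'), ('l', 'z'), ('3l', '5')]

With 2 capturing groups, `findall` returns a 2-tuple per match.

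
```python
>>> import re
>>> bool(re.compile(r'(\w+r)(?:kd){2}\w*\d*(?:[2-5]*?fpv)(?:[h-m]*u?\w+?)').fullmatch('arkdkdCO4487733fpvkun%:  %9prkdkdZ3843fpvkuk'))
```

Pattern: one or more of a word character, then the literal 'r' (captured); then the literal 'kd' repeated 2 times, then zero or more of a word character, then zero or more of a digit; then zero or more of a character in [2-5] (lazy), then the literal 'fpv' (non-capturing group); then zero or more of a character in [h-m], then optionally a literal 'u', then one or more of a word character (lazy) (non-capturing group).
`re.fullmatch` is like wrapping the pattern in `^…$` (in single-line mode).
Here the string isn't matched end-to-end, so the call returns None, and `bool(None)` is False.

False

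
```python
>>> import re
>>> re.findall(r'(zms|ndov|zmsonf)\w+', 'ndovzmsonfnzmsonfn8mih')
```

['ndov']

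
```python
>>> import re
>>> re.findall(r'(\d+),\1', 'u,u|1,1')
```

`\1` is not a pattern — it's the concrete string captured by group 1, re-applied verbatim.
Matches: at [4:7] match '1,1', group 1 = '1'.
`findall` collects group 1 from the one match (1 total).

['1']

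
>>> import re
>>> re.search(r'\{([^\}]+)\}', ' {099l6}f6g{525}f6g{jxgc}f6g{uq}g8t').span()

`re.search` scans for the first position where the pattern succeeds.
The match spans [1:8] → '{099l6}'.
Captured: group 1 = '099l6'.

(1, 8)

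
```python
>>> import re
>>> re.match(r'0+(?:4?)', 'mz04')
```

None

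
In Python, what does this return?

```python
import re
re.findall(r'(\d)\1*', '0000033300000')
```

['0', '3', '0']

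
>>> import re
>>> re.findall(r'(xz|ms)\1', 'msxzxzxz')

['xz']

`\1` is not a pattern — it's the concrete string captured by group 1, re-applied verbatim.
Walking the string: at [2:6] match 'xzxz', group 1 = 'xz'.
With a single group, `findall` returns only what that group captured — 1 item.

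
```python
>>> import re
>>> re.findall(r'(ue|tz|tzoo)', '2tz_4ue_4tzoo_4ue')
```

['tz', 'ue', 'tz', 'ue']

Alternation isn't longest-match — the leftmost alternative that fits at this position is chosen.
Matches: at [1:3] match 'tz', group 1 = 'tz'; at [5:7] match 'ue', group 1 = 'ue'; at [9:11] match 'tz', group 1 = 'tz'; at [15:17] match 'ue', group 1 = 'ue'.
`findall` collects group 1 from each match (4 total).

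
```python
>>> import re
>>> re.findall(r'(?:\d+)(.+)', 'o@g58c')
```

['c']

Pattern: one or more of a digit (non-capturing group); then one or more of any character (captured).
One capturing group, so `findall` returns just the captured substring from the one match — 1 in all.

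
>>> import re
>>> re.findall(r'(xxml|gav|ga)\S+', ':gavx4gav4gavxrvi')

['gav']

Alternation tries branches left to right and keeps the first one that lets the overall match succeed at that position.
Because there's exactly one group, `findall` drops the full match and keeps group 1 from the one hit.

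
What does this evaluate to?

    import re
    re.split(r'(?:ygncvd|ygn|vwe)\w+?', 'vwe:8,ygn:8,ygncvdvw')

['vwe:8,ygn:8,', 'w']

Branches in `(...|...)` are attempted left-to-right; the first branch that allows the whole pattern to succeed is taken.
Matches to split on: at [12:19] → 'ygncvdv'.
The string is cut at each match, leaving 2 pieces.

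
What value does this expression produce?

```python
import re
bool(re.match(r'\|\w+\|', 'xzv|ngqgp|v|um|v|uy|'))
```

False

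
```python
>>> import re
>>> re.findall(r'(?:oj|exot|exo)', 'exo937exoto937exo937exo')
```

['exo', 'exot', 'exo', 'exo']

Alternation isn't longest-match — the leftmost alternative that fits at this position is chosen.
Scanning left to right: at [0:3] → 'exo'; at [6:10] → 'exot'; at [14:17] → 'exo'; at [20:23] → 'exo'.
`findall` yields the raw match text (4 of them) because the pattern has no groups.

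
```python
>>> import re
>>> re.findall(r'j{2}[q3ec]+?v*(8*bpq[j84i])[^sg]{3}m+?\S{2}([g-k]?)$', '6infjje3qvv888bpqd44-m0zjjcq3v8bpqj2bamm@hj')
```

[('8bpqj', 'j')]

The pattern matches exactly 2 of the literal 'j', then one or more of one of [q3ec] (lazy), then zero or more of the literal 'v'; then zero or more of the literal '8', then the literal 'bpq', then one of [j84i] (captured); then exactly 3 of any character except [sg], then one or more of the literal 'm' (lazy), then exactly 2 of a non-whitespace character; then optionally a character in [g-k] (captured); then anchored at the end.
Walking the string: at [24:43] match 'jjcq3v8bpqj2bamm@hj', groups = ('8bpqj', 'j').
Multiple groups make `findall` return tuples — one 2-tuple for the one match.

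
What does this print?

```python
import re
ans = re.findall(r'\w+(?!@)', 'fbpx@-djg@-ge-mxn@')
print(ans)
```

The negative lookaround is zero-width — it rules out positions where the adjacent text would match, without consuming anything.
Matches: at [0:3] → 'fbp'; at [6:8] → 'dj'; at [11:13] → 'ge'; at [14:16] → 'mx'.
`findall` yields the raw match text (4 of them) because the pattern has no groups.

['fbp', 'dj', 'ge', 'mx']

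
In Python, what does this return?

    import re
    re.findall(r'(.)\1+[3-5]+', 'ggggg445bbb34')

['g', 'b']

The backreference `\1` re-matches whatever the first group consumed, character for character.
With a single group, `findall` returns only what that group captured — 2 items.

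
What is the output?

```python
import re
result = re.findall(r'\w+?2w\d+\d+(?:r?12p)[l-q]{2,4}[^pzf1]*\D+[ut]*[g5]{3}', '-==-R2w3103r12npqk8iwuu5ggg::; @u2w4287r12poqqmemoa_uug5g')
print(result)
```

['u2w4287r12poqqmemoa_uug5g']

`findall` yields the raw match text (1 of them) because the pattern has no groups.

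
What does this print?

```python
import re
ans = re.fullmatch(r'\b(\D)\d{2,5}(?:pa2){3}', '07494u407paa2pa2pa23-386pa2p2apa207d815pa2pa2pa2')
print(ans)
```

None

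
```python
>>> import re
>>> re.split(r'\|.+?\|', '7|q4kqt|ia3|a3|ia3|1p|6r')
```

['7', 'ia3', 'ia3', '6r']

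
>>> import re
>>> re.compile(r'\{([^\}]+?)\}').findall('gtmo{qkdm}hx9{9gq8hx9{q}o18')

['qkdm', '9gq8hx9{q']

Walking the string: at [4:10] match '{qkdm}', group 1 = 'qkdm'; at [13:24] match '{9gq8hx9{q}', group 1 = '9gq8hx9{q'.
Because there's exactly one group, `findall` drops the full match and keeps group 1 from each hit.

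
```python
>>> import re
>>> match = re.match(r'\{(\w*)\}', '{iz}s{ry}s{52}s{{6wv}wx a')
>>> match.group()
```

'{iz}'

`match` is anchored at position 0; if the pattern doesn't fit there, it returns None.
The match spans [0:4] → '{iz}'.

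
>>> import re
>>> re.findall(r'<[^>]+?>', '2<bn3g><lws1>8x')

['<bn3g>', '<lws1>']

Since nothing is captured, `findall` lists the 2 matched substrings directly.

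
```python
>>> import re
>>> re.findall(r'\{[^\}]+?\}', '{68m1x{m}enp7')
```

['{68m1x{m}']

`findall` yields the raw match text (1 of them) because the pattern has no groups.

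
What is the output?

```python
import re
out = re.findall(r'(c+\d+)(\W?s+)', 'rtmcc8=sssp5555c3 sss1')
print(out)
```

Pattern: one or more of a literal 'c', then one or more of a digit (captured); then optionally a non-word character, then one or more of a literal 's' (captured).
Scanning left to right: at [3:10] match 'cc8=sss', groups = ('cc8', '=sss'); at [15:21] match 'c3 sss', groups = ('c3', ' sss').
With 2 capturing groups, `findall` returns a 2-tuple per match.

[('cc8', '=sss'), ('c3', ' sss')]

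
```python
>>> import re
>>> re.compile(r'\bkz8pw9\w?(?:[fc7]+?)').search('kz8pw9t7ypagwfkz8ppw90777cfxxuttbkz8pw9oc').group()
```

The match spans [0:8] → 'kz8pw9t7'.

'kz8pw9t7'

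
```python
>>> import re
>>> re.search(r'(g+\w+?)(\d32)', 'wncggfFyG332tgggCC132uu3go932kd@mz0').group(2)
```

'332'

The match spans [3:12] → 'ggfFyG332'.
Captured: group 1 = 'ggfFyG', group 2 = '332'.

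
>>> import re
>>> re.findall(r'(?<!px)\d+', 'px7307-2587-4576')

['307', '2587', '4576']

The negative lookaround is zero-width — it rules out positions where the adjacent text would match, without consuming anything.
With no groups in the pattern, `findall` gives back each whole match — 3 here.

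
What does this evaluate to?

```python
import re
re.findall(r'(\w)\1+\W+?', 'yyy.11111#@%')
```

The backreference `\1` re-matches whatever the first group consumed, character for character.
Scanning left to right: at [0:4] match 'yyy.', group 1 = 'y'; at [4:10] match '11111#', group 1 = '1'.
With a single group, `findall` returns only what that group captured — 2 items.

['y', '1']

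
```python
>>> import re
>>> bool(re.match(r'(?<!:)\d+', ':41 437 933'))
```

False

`re.match` won't scan ahead — the pattern has to work from the very first character.
Here position 0 doesn't satisfy it, so the call returns None, and `bool(None)` is False.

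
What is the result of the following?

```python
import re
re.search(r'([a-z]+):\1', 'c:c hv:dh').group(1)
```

'c'

The backreference `\1` re-matches whatever the first group consumed, character for character.
`re.search` tries every starting position until one works.
The match spans [0:3] → 'c:c'.
Captured: group 1 = 'c'.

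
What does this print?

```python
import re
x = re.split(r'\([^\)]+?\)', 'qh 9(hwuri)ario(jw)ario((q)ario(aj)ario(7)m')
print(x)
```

Matches to split on: at [4:11] → '(hwuri)'; at [15:19] → '(jw)'; at [23:27] → '((q)'; at [31:35] → '(aj)'; at [39:42] → '(7)'.
Splitting on the pattern gives 6 pieces.

['qh 9', 'ario', 'ario', 'ario', 'ario', 'm']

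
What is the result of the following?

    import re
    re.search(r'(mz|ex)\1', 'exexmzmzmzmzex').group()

'exex'

A backreference is literal: `\1` must see the identical characters the first group matched.
`search` walks the string left to right and returns the first match it finds.
The match spans [0:4] → 'exex'.
Captured: group 1 = 'ex'.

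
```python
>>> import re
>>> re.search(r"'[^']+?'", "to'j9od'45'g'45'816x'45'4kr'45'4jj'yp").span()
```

`re.search` tries every starting position until one works.
The match spans [2:8] → "'j9od'".

(2, 8)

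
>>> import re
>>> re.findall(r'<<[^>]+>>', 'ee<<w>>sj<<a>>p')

Since nothing is captured, `findall` lists the 2 matched substrings directly.

['<<w>>', '<<a>>']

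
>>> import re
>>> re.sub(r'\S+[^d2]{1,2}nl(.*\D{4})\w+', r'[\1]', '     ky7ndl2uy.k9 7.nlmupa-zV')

The pattern matches one or more of a non-whitespace character; then 1 to 2 of any character except [d2], then the literal 'nl'; then zero or more of any character, then exactly 4 of a non-digit (captured); then one or more of a word character.
Matches: at [18:29] → '7.nlmupa-zV'.
The replacement refers to a captured group, so each match is rewritten using its own captured text.

'     ky7ndl2uy.k9 [mupa-z]'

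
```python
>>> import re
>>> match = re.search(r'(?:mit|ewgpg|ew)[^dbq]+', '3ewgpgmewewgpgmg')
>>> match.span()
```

`re.search` scans for the first position where the pattern succeeds.
The match spans [1:16] → 'ewgpgmewewgpgmg'.

(1, 16)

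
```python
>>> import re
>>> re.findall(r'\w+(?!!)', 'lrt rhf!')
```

The negative lookahead/lookbehind blocks any match where the forbidden context is present.
No capturing groups, so `findall` returns the 2 full match strings.

['lrt', 'rh']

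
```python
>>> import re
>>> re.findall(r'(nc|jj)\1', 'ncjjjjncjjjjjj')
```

['jj', 'jj']

`\1` has to match the exact text group 1 already captured.
Scanning left to right: at [2:6] match 'jjjj', group 1 = 'jj'; at [8:12] match 'jjjj', group 1 = 'jj'.
One capturing group, so `findall` returns just the captured substring from each match — 2 in all.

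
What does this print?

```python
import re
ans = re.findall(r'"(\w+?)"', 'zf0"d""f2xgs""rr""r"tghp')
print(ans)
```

['d', 'f2xgs', 'rr', 'r']

Because there's exactly one group, `findall` drops the full match and keeps group 1 from each hit.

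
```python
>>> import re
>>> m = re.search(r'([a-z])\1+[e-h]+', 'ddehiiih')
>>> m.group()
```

`\1` has to match the exact text group 1 already captured.
`re.search` scans for the first position where the pattern succeeds.
The match spans [0:4] → 'ddeh'.
Captured: group 1 = 'd'.

'ddeh'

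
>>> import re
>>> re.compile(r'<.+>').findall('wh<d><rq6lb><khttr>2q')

['<d><rq6lb><khttr>']

Matches: at [2:19] → '<d><rq6lb><khttr>'.
With no groups in the pattern, `findall` gives back each whole match — 1 here.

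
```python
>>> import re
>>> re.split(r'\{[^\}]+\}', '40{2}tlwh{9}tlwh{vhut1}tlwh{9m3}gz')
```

['40', 'tlwh', 'tlwh', 'tlwh', 'gz']

The string is cut at each match, leaving 5 pieces.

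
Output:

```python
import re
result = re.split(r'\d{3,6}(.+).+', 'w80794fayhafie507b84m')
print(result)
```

This matches 3 to 6 of a digit; then one or more of any character (captured); then one or more of any character.
Matches to split on: at [1:21] → '80794fayhafie507b84m'.
`re.split` interleaves the captured-group text with the surrounding fragments.

['w', 'fayhafie507b84', '']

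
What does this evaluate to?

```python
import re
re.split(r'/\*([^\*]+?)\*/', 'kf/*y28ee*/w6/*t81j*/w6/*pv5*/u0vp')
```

Matches to split on: at [2:11] → '/*y28ee*/'; at [13:21] → '/*t81j*/'; at [23:30] → '/*pv5*/'.
Because the pattern has a capturing group, `split` also inserts each captured text between the pieces.

['kf', 'y28ee', 'w6', 't81j', 'w6', 'pv5', 'u0vp']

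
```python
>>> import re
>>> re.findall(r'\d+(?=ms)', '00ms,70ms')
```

['00', '70']

Because the assertion is zero-width, the text it checks is not consumed and won't appear in the result.
Scanning left to right: at [0:2] → '00'; at [5:7] → '70'.
`findall` yields the raw match text (2 of them) because the pattern has no groups.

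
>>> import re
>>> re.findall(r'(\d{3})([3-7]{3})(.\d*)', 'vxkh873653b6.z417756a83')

[('873', '653', 'b6'), ('417', '756', 'a83')]

The pattern matches exactly 3 of a digit (captured); then exactly 3 of a character in [3-7] (captured); then any character, then zero or more of a digit (captured).
Matches: at [4:12] match '873653b6', groups = ('873', '653', 'b6'); at [14:23] match '417756a83', groups = ('417', '756', 'a83').
`findall` packs the 3 group values into a tuple for every match.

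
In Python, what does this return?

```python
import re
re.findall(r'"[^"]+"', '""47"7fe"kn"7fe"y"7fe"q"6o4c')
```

['"47"', '"kn"', '"y"', '"q"']

Walking the string: at [1:5] → '"47"'; at [8:12] → '"kn"'; at [15:18] → '"y"'; at [21:24] → '"q"'.
With no groups in the pattern, `findall` gives back each whole match — 4 here.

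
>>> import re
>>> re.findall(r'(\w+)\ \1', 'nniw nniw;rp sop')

['nniw']

After group 1 captures some text, `\1` only succeeds where that same text appears again.
Walking the string: at [0:9] match 'nniw nniw', group 1 = 'nniw'.
With a single group, `findall` returns only what that group captured — 1 item.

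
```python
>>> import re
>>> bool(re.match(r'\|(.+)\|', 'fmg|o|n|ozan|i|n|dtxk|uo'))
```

False

With `match`, the pattern is implicitly anchored at the beginning.
Here position 0 doesn't satisfy it, so the call returns None, and `bool(None)` is False.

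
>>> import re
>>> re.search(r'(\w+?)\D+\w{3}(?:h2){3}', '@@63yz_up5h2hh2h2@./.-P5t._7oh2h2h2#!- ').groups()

('P5',)

The pattern matches one or more of a word character (lazy) (captured); then one or more of a non-digit, then exactly 3 of a word character, then the literal 'h2' repeated 3 times.
`re.search` tries every starting position until one works.
The match spans [22:35] → 'P5t._7oh2h2h2'.
Captured: group 1 = 'P5'.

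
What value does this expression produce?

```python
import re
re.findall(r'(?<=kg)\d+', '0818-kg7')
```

The lookaround is zero-width — it requires the adjacent text to match without consuming it, so the asserted text isn't part of the match.
Walking the string: at [7:8] → '7'.
With no groups in the pattern, `findall` gives back each whole match — 1 here.

['7']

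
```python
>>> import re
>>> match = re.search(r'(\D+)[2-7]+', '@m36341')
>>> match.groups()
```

The match spans [0:6] → '@m3634'.
Captured: group 1 = '@m'.

('@m',)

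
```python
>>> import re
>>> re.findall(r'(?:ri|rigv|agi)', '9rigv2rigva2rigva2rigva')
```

Alternation isn't longest-match — the leftmost alternative that fits at this position is chosen.
No capturing groups, so `findall` returns the 4 full match strings.

['ri', 'ri', 'ri', 'ri']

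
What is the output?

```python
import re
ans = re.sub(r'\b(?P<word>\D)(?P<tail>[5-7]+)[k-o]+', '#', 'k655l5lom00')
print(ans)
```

#5lom00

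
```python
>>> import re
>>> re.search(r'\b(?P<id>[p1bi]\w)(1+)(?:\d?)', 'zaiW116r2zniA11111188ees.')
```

None

The pattern matches a word boundary (`\b`, zero-width); then one of [p1bi], then a word character (captured as 'id'); then one or more of a literal '1' (captured); then optionally a digit (non-capturing group).
`search` walks the string left to right and returns the first match it finds.
Here nothing in the string fits, so the call returns None.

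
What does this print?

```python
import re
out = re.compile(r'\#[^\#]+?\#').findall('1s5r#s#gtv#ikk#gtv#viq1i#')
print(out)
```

['#s#', '#ikk#', '#viq1i#']

No capturing groups, so `findall` returns the 3 full match strings.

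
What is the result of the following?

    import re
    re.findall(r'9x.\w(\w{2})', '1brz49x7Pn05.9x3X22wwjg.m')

Pattern: the literal '9x', then any character, then a word character; then exactly 2 of a word character (captured).
Scanning left to right: at [5:11] match '9x7Pn0', group 1 = 'n0'; at [13:19] match '9x3X22', group 1 = '22'.
With a single group, `findall` returns only what that group captured — 2 items.

['n0', '22']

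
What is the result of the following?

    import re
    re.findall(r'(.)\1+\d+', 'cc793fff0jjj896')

The backreference `\1` re-matches whatever the first group consumed, character for character.
Because there's exactly one group, `findall` drops the full match and keeps group 1 from each hit.

['c', 'f', 'j']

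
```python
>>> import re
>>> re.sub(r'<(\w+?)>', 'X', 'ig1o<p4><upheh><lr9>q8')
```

'ig1oXXXq8'

Each match is replaced by 'X'.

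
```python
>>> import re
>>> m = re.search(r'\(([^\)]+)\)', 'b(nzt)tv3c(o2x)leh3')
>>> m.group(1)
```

The match spans [1:6] → '(nzt)'.
Captured: group 1 = 'nzt'.

'nzt'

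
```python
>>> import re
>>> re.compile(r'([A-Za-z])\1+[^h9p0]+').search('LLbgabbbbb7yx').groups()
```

The match spans [0:13] → 'LLbgabbbbb7yx'.
Captured: group 1 = 'L'.

('L',)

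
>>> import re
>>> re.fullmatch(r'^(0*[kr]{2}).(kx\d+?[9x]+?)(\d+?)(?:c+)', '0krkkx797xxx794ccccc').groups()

This matches anchored at the start of the string; then zero or more of the literal '0', then exactly 2 of one of [kr] (captured); then any character; then the literal 'kx', then one or more of a digit (lazy), then one or more of one of [9x] (lazy) (captured); then one or more of a digit (lazy) (captured); then one or more of a literal 'c' (non-capturing group).
`re.fullmatch` is like wrapping the pattern in `^…$` (in single-line mode).
The match spans [0:20] → '0krkkx797xxx794ccccc'.
Captured: group 1 = '0kr', group 2 = 'kx797xxx', group 3 = '794'.

('0kr', 'kx797xxx', '794')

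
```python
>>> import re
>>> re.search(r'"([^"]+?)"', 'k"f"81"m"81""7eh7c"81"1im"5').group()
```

Unlike `match`, `search` isn't anchored — it looks for the pattern anywhere in the string.
The match spans [1:4] → '"f"'.
Captured: group 1 = 'f'.

'"f"'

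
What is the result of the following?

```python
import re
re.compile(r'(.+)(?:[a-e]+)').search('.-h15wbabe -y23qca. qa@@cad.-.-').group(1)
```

The pattern matches one or more of any character (captured); then one or more of a character in [a-e] (non-capturing group).
`search` walks the string left to right and returns the first match it finds.
The match spans [0:27] → '.-h15wbabe -y23qca. qa@@cad'.
Captured: group 1 = '.-h15wbabe -y23qca. qa@@ca'.

'.-h15wbabe -y23qca. qa@@ca'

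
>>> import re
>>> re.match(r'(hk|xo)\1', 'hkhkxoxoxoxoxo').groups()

The match spans [0:4] → 'hkhk'.
Captured: group 1 = 'hk'.

('hk',)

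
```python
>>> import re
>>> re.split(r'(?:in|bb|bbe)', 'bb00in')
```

['', '00', '']

Matches to split on: at [0:2] → 'bb'; at [4:6] → 'in'.
Each match becomes a cut point; 3 segments remain.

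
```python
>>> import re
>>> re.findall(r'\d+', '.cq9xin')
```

['9']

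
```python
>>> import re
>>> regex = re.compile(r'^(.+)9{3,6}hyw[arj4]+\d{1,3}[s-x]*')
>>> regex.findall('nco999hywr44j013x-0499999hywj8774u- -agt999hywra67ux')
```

['nco999hywr44j013x-0499999hywj8774u- -agt']

Because there's exactly one group, `findall` drops the full match and keeps group 1 from the one hit.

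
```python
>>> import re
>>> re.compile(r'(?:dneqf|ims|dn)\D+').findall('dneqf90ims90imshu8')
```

['dneqf', 'imshu']

Since nothing is captured, `findall` lists the 2 matched substrings directly.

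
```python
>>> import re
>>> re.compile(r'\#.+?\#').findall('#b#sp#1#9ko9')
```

['#b#', '#1#']

With the lazy modifier that quantifier settles for the fewest repetitions that let the rest of the pattern succeed (the atoms after it are unaffected and can still be greedy).
Scanning left to right: at [0:3] → '#b#'; at [5:8] → '#1#'.
No capturing groups, so `findall` returns the 2 full match strings.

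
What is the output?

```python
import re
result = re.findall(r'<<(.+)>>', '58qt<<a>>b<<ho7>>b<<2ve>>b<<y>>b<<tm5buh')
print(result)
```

Matches: at [4:31] match '<<a>>b<<ho7>>b<<2ve>>b<<y>>', group 1 = 'a>>b<<ho7>>b<<2ve>>b<<y'.
Because there's exactly one group, `findall` drops the full match and keeps group 1 from the one hit.

['a>>b<<ho7>>b<<2ve>>b<<y']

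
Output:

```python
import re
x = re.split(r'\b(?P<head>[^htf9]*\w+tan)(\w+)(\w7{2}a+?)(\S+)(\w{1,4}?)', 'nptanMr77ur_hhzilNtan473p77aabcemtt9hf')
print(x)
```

The pattern matches a word boundary (`\b`, zero-width); then zero or more of any character except [htf9], then one or more of a word character, then the literal 'tan' (captured as 'head'); then one or more of a word character (captured); then a word character, then exactly 2 of the literal '7', then one or more of the literal 'a' (lazy) (captured); then one or more of a non-whitespace character (captured); then 1 to 4 of a word character (lazy) (captured).
With the lazy modifier that quantifier settles for the fewest repetitions that let the rest of the pattern succeed (the atoms after it are unaffected and can still be greedy).
Matches to split on: at [0:38] → 'nptanMr77ur_hhzilNtan473p77aabcemtt9hf'.
The group in the pattern means `split` returns the separators' captures alongside the pieces.

['', 'nptanMr77ur_hhzilNtan', '473', 'p77a', 'abcemtt9h', 'f', '']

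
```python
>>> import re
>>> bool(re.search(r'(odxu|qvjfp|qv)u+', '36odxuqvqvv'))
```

False

`search` walks the string left to right and returns the first match it finds.
Here the pattern never matches, so the call returns None, and `bool(None)` is False.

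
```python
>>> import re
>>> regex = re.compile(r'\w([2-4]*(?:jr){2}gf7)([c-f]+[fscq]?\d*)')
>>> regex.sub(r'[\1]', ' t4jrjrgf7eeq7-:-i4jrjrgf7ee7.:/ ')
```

' [4jrjrgf7]-:-[4jrjrgf7].:/ '

This matches a word character; then zero or more of a character in [2-4], then the literal 'jr' repeated 2 times, then the literal 'gf7' (captured); then one or more of a character in [c-f], then optionally one of [fscq], then zero or more of a digit (captured).
Matches: at [1:14] → 't4jrjrgf7eeq7'; at [17:29] → 'i4jrjrgf7ee7'.
The replacement refers to a captured group, so each match is rewritten using its own captured text.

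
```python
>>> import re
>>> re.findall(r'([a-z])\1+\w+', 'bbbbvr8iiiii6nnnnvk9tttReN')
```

['b']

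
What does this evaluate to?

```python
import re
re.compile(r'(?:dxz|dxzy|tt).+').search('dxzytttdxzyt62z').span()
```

(0, 15)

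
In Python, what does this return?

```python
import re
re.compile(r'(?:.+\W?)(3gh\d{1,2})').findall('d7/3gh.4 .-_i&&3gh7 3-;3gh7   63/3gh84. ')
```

Pattern: one or more of any character, then optionally a non-word character (non-capturing group); then the literal '3gh', then 1 to 2 of a digit (captured).
`findall` collects group 1 from the one match (1 total).

['3gh84']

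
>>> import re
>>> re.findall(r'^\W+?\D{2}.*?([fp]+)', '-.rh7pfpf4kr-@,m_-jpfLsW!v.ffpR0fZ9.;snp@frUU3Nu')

['pfpf']

With the lazy modifier that quantifier settles for the fewest repetitions that let the rest of the pattern succeed (the atoms after it are unaffected and can still be greedy).
`findall` collects group 1 from the one match (1 total).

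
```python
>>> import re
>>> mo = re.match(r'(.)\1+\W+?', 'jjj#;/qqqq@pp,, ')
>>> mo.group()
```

`\1` has to match the exact text group 1 already captured.
`match` is anchored at position 0; if the pattern doesn't fit there, it returns None.
The match spans [0:4] → 'jjj#'.
Captured: group 1 = 'j'.

'jjj#'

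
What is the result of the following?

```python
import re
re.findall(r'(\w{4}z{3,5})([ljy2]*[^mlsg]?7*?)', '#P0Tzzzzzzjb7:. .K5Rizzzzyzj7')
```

Pattern: exactly 4 of a word character, then 3 to 5 of the literal 'z' (captured); then zero or more of one of [ljy2], then optionally any character except [mlsg], then zero or more of a literal '7' (lazy) (captured).
Lazy quantifiers expand one character at a time until the remainder of the pattern can match.
Scanning left to right: at [1:12] match 'P0Tzzzzzzjb', groups = ('P0Tzzzzzz', 'jb'); at [17:27] match 'K5Rizzzzyz', groups = ('K5Rizzzz', 'yz').
With 2 capturing groups, `findall` returns a 2-tuple per match.

[('P0Tzzzzzz', 'jb'), ('K5Rizzzz', 'yz')]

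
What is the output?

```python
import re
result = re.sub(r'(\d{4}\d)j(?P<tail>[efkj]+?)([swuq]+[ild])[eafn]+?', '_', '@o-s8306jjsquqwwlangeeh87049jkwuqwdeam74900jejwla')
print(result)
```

This matches exactly 4 of a digit, then a digit (captured); then a literal 'j'; then one or more of one of [efkj] (lazy) (captured as 'tail'); then one or more of one of [swuq], then one of [ild] (captured); then one or more of one of [eafn] (lazy).
Lazy quantifiers expand one character at a time until the remainder of the pattern can match.
Matches: at [23:36] → '87049jkwuqwde'; at [38:49] → '74900jejwla'.
Every occurrence is swapped for '_'.

@o-s8306jjsquqwwlangeeh_am_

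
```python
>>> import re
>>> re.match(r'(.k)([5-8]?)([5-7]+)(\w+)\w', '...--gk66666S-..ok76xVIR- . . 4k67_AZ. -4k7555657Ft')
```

None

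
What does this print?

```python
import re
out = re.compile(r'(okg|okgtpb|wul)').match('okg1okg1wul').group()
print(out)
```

okg

`match` is anchored at position 0; if the pattern doesn't fit there, it returns None.
The match spans [0:3] → 'okg'.
Captured: group 1 = 'okg'.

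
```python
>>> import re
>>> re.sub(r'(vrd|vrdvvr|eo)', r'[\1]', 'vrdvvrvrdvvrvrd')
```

'[vrd]vvr[vrd]vvr[vrd]'

Alternation tries branches left to right and keeps the first one that lets the overall match succeed at that position.
Matches: at [0:3] → 'vrd'; at [6:9] → 'vrd'; at [12:15] → 'vrd'.
`\1` in the replacement pulls in group 1's text for each match.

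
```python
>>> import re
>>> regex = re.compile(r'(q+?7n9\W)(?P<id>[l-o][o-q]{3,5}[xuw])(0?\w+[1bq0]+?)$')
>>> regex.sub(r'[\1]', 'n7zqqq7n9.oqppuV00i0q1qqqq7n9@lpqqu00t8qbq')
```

'n7zqqq7n9.oqppuV00i0q1[qqqq7n9@]'

The pattern matches one or more of the literal 'q' (lazy), then the literal '7n9', then a non-word character (captured); then a character in [l-o], then 3 to 5 of a character in [o-q], then one of [xuw] (captured as 'id'); then optionally the literal '0', then one or more of a word character, then one or more of one of [1bq0] (lazy) (captured); then anchored at the end.
Matches: at [22:42] → 'qqqq7n9@lpqqu00t8qbq'.
Each match is replaced using the text its own group 1 captured.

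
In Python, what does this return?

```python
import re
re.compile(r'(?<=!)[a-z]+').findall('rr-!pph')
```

['pph']

The positive lookaround only admits positions where the adjacent text matches; those characters stay outside the span.
Since nothing is captured, `findall` lists the 1 matched substring directly.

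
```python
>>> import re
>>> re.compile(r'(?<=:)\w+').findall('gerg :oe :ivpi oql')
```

The `(?=…)`/`(?<=…)` assertion just peeks at neighbouring text; it doesn't advance the match position.
Matches: at [6:8] → 'oe'; at [10:14] → 'ivpi'.
Since nothing is captured, `findall` lists the 2 matched substrings directly.

['oe', 'ivpi']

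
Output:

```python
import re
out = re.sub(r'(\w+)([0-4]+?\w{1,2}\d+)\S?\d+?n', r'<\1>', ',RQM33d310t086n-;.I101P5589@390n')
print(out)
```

,<RQM33d31>-;.<I10>

`\1` in the replacement pulls in group 1's text for each match.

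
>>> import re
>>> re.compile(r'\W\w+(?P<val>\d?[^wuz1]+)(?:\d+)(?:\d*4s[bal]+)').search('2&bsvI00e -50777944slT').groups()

The match spans [1:21] → '&bsvI00e -50777944sl'.
Captured: group 1 = ' -507779'.

(' -507779',)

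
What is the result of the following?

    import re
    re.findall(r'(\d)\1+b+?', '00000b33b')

['0', '3']

The backreference `\1` re-matches whatever the first group consumed, character for character.
One capturing group, so `findall` returns just the captured substring from each match — 2 in all.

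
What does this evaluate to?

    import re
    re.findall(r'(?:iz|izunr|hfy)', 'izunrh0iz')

The regex engine tests alternatives in the order written; an earlier branch that matches wins even if a later one would match more.
No capturing groups, so `findall` returns the 2 full match strings.

['iz', 'iz']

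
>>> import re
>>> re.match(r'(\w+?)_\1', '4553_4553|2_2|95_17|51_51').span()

With `match`, the pattern is implicitly anchored at the beginning.
The match spans [0:9] → '4553_4553'.

(0, 9)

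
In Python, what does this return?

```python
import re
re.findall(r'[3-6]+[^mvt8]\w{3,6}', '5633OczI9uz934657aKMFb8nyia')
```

['5633OczI9uz', '34657aKMFb8']

This matches one or more of a character in [3-6], then any character except [mvt8]; then 3 to 6 of a word character.
With no groups in the pattern, `findall` gives back each whole match — 2 here.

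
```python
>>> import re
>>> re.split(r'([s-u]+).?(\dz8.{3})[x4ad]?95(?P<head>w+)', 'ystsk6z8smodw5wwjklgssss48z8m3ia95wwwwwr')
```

['ystsk6z8smodw5wwjklg', 'ssss', '8z8m3i', 'wwwww', 'r']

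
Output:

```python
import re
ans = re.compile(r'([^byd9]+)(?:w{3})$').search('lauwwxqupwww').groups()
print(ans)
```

The match spans [0:12] → 'lauwwxqupwww'.
Captured: group 1 = 'lauwwxqup'.

('lauwwxqup',)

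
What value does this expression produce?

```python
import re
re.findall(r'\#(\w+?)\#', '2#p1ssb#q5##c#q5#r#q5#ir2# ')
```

['p1ssb', 'c', 'r', 'ir2']

Matches: at [1:8] match '#p1ssb#', group 1 = 'p1ssb'; at [11:14] match '#c#', group 1 = 'c'; at [16:19] match '#r#', group 1 = 'r'; at [21:26] match '#ir2#', group 1 = 'ir2'.
Because there's exactly one group, `findall` drops the full match and keeps group 1 from each hit.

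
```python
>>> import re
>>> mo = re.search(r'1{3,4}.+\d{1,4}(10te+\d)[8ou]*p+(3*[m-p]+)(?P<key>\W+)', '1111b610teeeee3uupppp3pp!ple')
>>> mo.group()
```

The match spans [0:25] → '1111b610teeeee3uupppp3pp!'.

'1111b610teeeee3uupppp3pp!'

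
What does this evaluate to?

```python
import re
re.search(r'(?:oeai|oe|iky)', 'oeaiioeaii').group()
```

'oeai'

Branches in `(...|...)` are attempted left-to-right; the first branch that allows the whole pattern to succeed is taken.
Unlike `match`, `search` isn't anchored — it looks for the pattern anywhere in the string.
The match spans [0:4] → 'oeai'.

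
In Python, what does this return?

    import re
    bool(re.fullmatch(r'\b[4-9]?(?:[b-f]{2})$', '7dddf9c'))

False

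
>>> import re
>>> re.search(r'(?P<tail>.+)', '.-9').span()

(0, 3)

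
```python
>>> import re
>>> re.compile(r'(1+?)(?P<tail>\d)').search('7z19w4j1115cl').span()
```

(2, 4)

The pattern matches one or more of a literal '1' (lazy) (captured); then a digit (captured as 'tail').
Unlike `match`, `search` isn't anchored — it looks for the pattern anywhere in the string.
The match spans [2:4] → '19'.
Captured: group 1 = '1', group 2 = '9'.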